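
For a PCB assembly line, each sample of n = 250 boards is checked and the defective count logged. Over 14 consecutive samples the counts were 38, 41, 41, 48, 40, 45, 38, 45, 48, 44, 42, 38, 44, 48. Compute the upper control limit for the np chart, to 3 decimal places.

p̄ = Σdᵢ / (k·n) = 600 / (14 × 250) = 0.17143
UCL = np̄ + 3·√(np̄(1−p̄)) = 42.8571 + 3 × √(42.8571×0.82857) = 42.8571 + 3 × 5.9590 = 60.7343

60.734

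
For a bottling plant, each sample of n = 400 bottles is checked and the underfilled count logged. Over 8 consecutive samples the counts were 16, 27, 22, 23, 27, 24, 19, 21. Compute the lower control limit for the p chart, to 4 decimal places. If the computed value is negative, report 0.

p̄ = Σdᵢ / (k·n) = 179 / (8 × 400) = 0.05594
LCL = p̄ − 3·√(p̄(1−p̄)/n) = 0.05594 − 3 × 0.01149 = 0.02147

0.0215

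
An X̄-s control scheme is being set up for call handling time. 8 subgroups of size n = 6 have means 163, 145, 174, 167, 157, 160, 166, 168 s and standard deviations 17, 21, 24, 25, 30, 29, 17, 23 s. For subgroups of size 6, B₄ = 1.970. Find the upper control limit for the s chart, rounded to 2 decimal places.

s̄ = (17 + 21 + 24 + 25 + 30 + 29 + 17 + 23) / 8 = 23.2500
UCL_s = B₄·s̄ = 1.970 × 23.2500 = 45.8025

45.80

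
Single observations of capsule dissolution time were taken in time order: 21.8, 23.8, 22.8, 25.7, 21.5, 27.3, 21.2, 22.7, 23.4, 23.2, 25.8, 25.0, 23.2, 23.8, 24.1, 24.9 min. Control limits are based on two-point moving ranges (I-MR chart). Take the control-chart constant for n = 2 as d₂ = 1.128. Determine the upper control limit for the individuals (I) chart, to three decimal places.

29.312

X̄ = (21.8 + 23.8 + 22.8 + 25.7 + 21.5 + 27.3 + 21.2 + 22.7 + 23.4 + 23.2 + 25.8 + 25.0 + 23.2 + 23.8 + 24.1 + 24.9) / 16 = 23.7625
Moving ranges: 2.0, 1.0, 2.9, 4.2, 5.8, 6.1, 1.5, 0.7, 0.2, 2.6, 0.8, 1.8, 0.6, 0.3, 0.8; M̄R̄ = 31.3000 / 15 = 2.0867
UCL = X̄ + 3·M̄R̄/d₂ = 23.7625 + 3 × 2.0867 / 1.128 = 29.3121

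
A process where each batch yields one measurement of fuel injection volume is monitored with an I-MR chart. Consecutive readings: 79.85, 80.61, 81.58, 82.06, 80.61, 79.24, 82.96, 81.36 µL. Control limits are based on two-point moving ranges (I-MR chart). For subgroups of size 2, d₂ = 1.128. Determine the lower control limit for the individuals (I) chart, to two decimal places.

77.10

X̄ = (79.85 + 80.61 + 81.58 + 82.06 + 80.61 + 79.24 + 82.96 + 81.36) / 8 = 81.0337
Moving ranges: 0.76, 0.97, 0.48, 1.45, 1.37, 3.72, 1.60; M̄R̄ = 10.3500 / 7 = 1.4786
LCL = X̄ − 3·M̄R̄/d₂ = 81.0337 − 3 × 1.4786 / 1.128 = 77.1014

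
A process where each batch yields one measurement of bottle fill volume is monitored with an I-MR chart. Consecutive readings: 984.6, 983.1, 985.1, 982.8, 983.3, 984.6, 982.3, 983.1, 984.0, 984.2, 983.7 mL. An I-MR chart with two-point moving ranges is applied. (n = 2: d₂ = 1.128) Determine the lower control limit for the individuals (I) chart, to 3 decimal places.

X̄ = (984.6 + 983.1 + 985.1 + 982.8 + 983.3 + 984.6 + 982.3 + 983.1 + 984.0 + 984.2 + 983.7) / 11 = 983.7091
Moving ranges: 1.5, 2.0, 2.3, 0.5, 1.3, 2.3, 0.8, 0.9, 0.2, 0.5; M̄R̄ = 12.3000 / 10 = 1.2300
LCL = X̄ − 3·M̄R̄/d₂ = 983.7091 − 3 × 1.2300 / 1.128 = 980.4378

980.438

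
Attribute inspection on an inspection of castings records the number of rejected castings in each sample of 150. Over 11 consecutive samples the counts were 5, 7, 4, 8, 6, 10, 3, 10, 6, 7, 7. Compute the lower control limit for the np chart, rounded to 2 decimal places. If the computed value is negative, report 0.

0.00

p̄ = Σdᵢ / (k·n) = 73 / (11 × 150) = 0.04424
LCL = np̄ − 3·√(np̄(1−p̄)) = 6.6364 − 3 × 2.5185 = -0.9191 → 0 (negative, so LCL = 0)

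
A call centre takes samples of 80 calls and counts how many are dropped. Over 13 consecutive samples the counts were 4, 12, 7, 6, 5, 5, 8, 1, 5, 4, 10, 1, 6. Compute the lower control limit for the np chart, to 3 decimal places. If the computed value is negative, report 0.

0.000

p̄ = Σdᵢ / (k·n) = 74 / (13 × 80) = 0.07115
LCL = np̄ − 3·√(np̄(1−p̄)) = 5.6923 − 3 × 2.2994 = -1.2059 → 0 (negative, so LCL = 0)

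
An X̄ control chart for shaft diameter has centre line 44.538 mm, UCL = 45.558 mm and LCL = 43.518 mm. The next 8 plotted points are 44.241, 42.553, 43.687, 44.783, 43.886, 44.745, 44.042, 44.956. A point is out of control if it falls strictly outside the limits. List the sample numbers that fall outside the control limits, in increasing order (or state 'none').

Compare each point to [43.518, 45.558]: sample 2 = 42.553 < LCL.

2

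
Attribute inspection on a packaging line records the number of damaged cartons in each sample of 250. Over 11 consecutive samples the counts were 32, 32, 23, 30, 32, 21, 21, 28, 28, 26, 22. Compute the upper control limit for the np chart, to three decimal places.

p̄ = Σdᵢ / (k·n) = 295 / (11 × 250) = 0.10727
UCL = np̄ + 3·√(np̄(1−p̄)) = 26.8182 + 3 × √(26.8182×0.89273) = 26.8182 + 3 × 4.8930 = 41.4971

41.497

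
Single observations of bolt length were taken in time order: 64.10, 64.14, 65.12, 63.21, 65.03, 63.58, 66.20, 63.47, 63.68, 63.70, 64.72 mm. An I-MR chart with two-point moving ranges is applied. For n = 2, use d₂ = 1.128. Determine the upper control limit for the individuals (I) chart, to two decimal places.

67.67

X̄ = (64.10 + 64.14 + 65.12 + 63.21 + 65.03 + 63.58 + 66.20 + 63.47 + 63.68 + 63.70 + 64.72) / 11 = 64.2682
Moving ranges: 0.04, 0.98, 1.91, 1.82, 1.45, 2.62, 2.73, 0.21, 0.02, 1.02; M̄R̄ = 12.8000 / 10 = 1.2800
UCL = X̄ + 3·M̄R̄/d₂ = 64.2682 + 3 × 1.2800 / 1.128 = 67.6724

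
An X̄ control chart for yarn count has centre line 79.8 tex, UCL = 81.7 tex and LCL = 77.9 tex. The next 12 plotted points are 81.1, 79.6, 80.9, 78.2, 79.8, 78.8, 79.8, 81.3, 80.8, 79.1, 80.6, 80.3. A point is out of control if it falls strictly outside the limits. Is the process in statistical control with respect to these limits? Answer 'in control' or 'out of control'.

in control

All 12 points lie within [77.9, 81.7].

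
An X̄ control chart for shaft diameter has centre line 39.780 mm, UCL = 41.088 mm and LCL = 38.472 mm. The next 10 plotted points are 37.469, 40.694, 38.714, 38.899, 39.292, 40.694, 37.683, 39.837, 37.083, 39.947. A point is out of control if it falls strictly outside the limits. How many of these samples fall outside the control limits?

3

Compare each point to [38.472, 41.088]: sample 1 = 37.469 < LCL; sample 7 = 37.683 < LCL; sample 9 = 37.083 < LCL.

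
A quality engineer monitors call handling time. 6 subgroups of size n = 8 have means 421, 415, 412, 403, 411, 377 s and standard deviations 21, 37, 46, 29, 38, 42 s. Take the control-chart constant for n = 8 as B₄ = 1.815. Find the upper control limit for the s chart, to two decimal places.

64.43

s̄ = (21 + 37 + 46 + 29 + 38 + 42) / 6 = 35.5000
UCL_s = B₄·s̄ = 1.815 × 35.5000 = 64.4325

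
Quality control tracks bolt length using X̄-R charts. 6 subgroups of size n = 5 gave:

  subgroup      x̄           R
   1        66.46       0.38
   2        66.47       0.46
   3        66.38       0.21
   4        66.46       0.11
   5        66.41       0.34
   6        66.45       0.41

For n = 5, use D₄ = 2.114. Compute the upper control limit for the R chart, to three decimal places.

0.673

R̄ = (0.38 + 0.46 + 0.21 + 0.11 + 0.34 + 0.41) / 6 = 1.9100 / 6 = 0.3183
UCL_R = D₄·R̄ = 2.114 × 0.3183 = 0.6730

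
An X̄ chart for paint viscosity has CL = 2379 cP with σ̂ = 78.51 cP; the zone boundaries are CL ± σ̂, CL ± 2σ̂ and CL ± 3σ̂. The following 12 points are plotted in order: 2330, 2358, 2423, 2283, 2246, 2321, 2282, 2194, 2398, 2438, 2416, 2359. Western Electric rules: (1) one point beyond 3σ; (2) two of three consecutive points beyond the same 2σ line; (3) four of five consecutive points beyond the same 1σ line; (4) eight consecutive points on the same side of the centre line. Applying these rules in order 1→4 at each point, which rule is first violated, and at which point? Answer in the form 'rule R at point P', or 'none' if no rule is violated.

Zone of each point (C = within 1σ̂, B = 1σ̂–2σ̂, A = 2σ̂–3σ̂, * = beyond 3σ̂; sign = side of CL): 1:-C, 2:-C, 3:+C, 4:-B, 5:-B, 6:-C, 7:-B, 8:-A, 9:+C, 10:+C, 11:+C, 12:-C
Rule 3 (four of five consecutive points beyond the same 1σ limit) is satisfied at point 8.

rule 3 at point 8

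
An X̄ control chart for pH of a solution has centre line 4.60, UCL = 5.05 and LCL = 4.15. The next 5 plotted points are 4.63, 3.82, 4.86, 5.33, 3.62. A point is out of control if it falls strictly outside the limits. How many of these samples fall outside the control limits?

3

Compare each point to [4.15, 5.05]: sample 2 = 3.82 < LCL; sample 4 = 5.33 > UCL; sample 5 = 3.62 < LCL.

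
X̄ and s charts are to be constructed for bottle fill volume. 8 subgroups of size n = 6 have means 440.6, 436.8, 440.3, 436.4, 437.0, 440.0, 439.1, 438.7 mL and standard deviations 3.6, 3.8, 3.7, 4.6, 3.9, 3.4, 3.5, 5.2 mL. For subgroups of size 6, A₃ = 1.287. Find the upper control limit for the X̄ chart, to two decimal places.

X̄̄ = (440.6 + 436.8 + 440.3 + 436.4 + 437.0 + 440.0 + 439.1 + 438.7) / 8 = 438.6125
s̄ = (3.6 + 3.8 + 3.7 + 4.6 + 3.9 + 3.4 + 3.5 + 5.2) / 8 = 3.9625
UCL = X̄̄ + A₃·s̄ = 438.6125 + 1.287 × 3.9625 = 443.7122

443.71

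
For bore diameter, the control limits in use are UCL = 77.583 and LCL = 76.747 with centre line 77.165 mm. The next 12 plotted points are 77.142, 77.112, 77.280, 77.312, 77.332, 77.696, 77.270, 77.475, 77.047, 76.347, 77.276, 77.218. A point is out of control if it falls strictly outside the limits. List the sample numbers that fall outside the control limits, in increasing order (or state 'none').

Compare each point to [76.747, 77.583]: sample 6 = 77.696 > UCL; sample 10 = 76.347 < LCL.

6, 10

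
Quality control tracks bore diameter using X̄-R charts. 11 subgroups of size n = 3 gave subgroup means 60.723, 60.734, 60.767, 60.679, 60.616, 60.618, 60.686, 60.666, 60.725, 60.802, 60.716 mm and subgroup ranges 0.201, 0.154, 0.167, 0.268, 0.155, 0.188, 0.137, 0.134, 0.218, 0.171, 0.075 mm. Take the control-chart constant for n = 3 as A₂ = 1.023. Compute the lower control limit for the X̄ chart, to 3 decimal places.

60.529

X̄̄ = (60.723 + 60.734 + 60.767 + 60.679 + 60.616 + 60.618 + 60.686 + 60.666 + 60.725 + 60.802 + 60.716) / 11 = 667.7320 / 11 = 60.7029
R̄ = (0.201 + 0.154 + 0.167 + 0.268 + 0.155 + 0.188 + 0.137 + 0.134 + 0.218 + 0.171 + 0.075) / 11 = 1.8680 / 11 = 0.1698
LCL = X̄̄ − A₂·R̄ = 60.7029 − 1.023 × 0.1698 = 60.5292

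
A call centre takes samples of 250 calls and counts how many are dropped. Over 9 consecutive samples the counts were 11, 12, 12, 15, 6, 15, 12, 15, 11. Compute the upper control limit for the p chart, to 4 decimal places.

0.0892

p̄ = Σdᵢ / (k·n) = 109 / (9 × 250) = 0.04844
UCL = p̄ + 3·√(p̄(1−p̄)/n) = 0.04844 + 3 × √(0.04844×0.95156/250) = 0.04844 + 3 × 0.01358 = 0.08918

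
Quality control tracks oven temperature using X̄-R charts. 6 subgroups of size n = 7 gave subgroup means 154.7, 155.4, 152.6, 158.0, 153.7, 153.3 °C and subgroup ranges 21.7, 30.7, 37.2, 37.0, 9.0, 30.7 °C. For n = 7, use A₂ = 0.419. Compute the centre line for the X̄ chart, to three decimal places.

154.617

X̄̄ = (154.7 + 155.4 + 152.6 + 158.0 + 153.7 + 153.3) / 6 = 927.7000 / 6 = 154.6167
CL = X̄̄ = 154.6167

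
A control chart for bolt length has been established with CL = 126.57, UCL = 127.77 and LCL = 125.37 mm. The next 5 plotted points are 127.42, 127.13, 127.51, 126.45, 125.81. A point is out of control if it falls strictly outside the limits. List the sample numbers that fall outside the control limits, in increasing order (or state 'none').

All 5 points lie within [125.37, 127.77].

none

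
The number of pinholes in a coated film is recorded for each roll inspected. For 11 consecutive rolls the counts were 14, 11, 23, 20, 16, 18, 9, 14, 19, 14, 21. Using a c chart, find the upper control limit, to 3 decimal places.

28.375

c̄ = (14 + 11 + 23 + 20 + 16 + 18 + 9 + 14 + 19 + 14 + 21) / 11 = 179 / 11 = 16.2727
UCL = c̄ + 3√c̄ = 16.2727 + 3 × √16.2727 = 16.2727 + 3 × 4.0339 = 28.3746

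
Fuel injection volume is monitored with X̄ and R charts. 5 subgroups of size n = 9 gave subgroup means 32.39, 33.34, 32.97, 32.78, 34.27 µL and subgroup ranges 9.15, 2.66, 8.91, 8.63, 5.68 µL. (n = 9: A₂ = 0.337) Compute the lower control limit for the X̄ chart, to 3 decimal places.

X̄̄ = (32.39 + 33.34 + 32.97 + 32.78 + 34.27) / 5 = 165.7500 / 5 = 33.1500
R̄ = (9.15 + 2.66 + 8.91 + 8.63 + 5.68) / 5 = 35.0300 / 5 = 7.0060
LCL = X̄̄ − A₂·R̄ = 33.1500 − 0.337 × 7.0060 = 30.7890

30.789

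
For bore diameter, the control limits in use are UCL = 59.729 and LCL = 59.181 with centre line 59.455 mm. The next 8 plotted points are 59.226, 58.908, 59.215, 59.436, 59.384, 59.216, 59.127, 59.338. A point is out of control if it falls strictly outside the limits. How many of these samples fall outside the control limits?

Compare each point to [59.181, 59.729]: sample 2 = 58.908 < LCL; sample 7 = 59.127 < LCL.

2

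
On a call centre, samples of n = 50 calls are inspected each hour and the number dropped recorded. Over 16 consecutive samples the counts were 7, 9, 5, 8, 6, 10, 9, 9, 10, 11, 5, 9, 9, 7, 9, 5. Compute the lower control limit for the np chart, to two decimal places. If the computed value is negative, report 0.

0.22

p̄ = Σdᵢ / (k·n) = 128 / (16 × 50) = 0.16000
LCL = np̄ − 3·√(np̄(1−p̄)) = 8.0000 − 3 × 2.5923 = 0.2231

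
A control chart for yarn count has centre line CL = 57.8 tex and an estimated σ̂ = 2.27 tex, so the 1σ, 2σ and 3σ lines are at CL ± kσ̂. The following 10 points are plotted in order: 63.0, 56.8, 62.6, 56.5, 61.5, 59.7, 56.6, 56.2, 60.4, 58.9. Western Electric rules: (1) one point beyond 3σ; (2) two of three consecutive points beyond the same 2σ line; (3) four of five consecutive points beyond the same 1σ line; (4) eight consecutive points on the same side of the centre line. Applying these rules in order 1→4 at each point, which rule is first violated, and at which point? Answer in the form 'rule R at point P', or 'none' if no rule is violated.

Zone of each point (C = within 1σ̂, B = 1σ̂–2σ̂, A = 2σ̂–3σ̂, * = beyond 3σ̂; sign = side of CL): 1:+A, 2:-C, 3:+A, 4:-C, 5:+B, 6:+C, 7:-C, 8:-C, 9:+B, 10:+C
Rule 2 (two of three consecutive points beyond the same 2σ limit) is satisfied at point 3.

rule 2 at point 3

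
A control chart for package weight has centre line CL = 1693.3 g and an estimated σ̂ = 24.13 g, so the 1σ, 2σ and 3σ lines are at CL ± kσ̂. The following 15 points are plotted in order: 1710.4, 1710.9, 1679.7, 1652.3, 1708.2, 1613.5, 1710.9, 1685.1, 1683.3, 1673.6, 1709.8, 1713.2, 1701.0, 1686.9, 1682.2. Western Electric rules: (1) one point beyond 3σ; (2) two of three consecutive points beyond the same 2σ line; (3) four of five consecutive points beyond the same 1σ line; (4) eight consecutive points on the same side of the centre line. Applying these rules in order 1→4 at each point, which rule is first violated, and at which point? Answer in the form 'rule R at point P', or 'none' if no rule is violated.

Zone of each point (C = within 1σ̂, B = 1σ̂–2σ̂, A = 2σ̂–3σ̂, * = beyond 3σ̂; sign = side of CL): 1:+C, 2:+C, 3:-C, 4:-B, 5:+C, 6:-*, 7:+C, 8:-C, 9:-C, 10:-C, 11:+C, 12:+C, 13:+C, 14:-C, 15:-C
Rule 1 (one point beyond the 3σ limits) is satisfied at point 6.

rule 1 at point 6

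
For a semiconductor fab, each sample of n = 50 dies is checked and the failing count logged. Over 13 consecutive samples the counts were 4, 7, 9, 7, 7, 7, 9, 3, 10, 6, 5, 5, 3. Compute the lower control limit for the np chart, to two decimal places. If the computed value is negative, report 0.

p̄ = Σdᵢ / (k·n) = 82 / (13 × 50) = 0.12615
LCL = np̄ − 3·√(np̄(1−p̄)) = 6.3077 − 3 × 2.3478 = -0.7356 → 0 (negative, so LCL = 0)

0.00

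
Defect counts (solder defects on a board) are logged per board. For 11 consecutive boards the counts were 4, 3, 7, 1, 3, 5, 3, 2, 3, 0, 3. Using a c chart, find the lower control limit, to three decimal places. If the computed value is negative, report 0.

0.000

c̄ = (4 + 3 + 7 + 1 + 3 + 5 + 3 + 2 + 3 + 0 + 3) / 11 = 34 / 11 = 3.0909
LCL = c̄ − 3√c̄ = 3.0909 − 3 × 1.7581 = -2.1834 → 0 (cannot be negative)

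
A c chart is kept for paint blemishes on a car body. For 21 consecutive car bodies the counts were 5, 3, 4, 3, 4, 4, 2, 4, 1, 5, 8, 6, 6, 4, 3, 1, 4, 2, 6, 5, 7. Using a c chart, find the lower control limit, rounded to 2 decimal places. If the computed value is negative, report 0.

0.00

c̄ = (5 + 3 + 4 + 3 + 4 + 4 + 2 + 4 + 1 + 5 + 8 + 6 + 6 + 4 + 3 + 1 + 4 + 2 + 6 + 5 + 7) / 21 = 87 / 21 = 4.1429
LCL = c̄ − 3√c̄ = 4.1429 − 3 × 2.0354 = -1.9633 → 0 (cannot be negative)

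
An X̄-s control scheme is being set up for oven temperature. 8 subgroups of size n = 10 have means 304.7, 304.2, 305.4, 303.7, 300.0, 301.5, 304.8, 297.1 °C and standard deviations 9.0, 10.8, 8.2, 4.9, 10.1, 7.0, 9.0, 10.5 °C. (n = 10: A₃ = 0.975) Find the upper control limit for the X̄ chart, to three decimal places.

311.145

X̄̄ = (304.7 + 304.2 + 305.4 + 303.7 + 300.0 + 301.5 + 304.8 + 297.1) / 8 = 302.6750
s̄ = (9.0 + 10.8 + 8.2 + 4.9 + 10.1 + 7.0 + 9.0 + 10.5) / 8 = 8.6875
UCL = X̄̄ + A₃·s̄ = 302.6750 + 0.975 × 8.6875 = 311.1453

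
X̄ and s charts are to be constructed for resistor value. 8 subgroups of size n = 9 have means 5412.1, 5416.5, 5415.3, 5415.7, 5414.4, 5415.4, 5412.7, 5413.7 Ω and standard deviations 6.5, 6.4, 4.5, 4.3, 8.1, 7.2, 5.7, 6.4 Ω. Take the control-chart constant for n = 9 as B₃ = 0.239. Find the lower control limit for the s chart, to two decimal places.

1.47

s̄ = (6.5 + 6.4 + 4.5 + 4.3 + 8.1 + 7.2 + 5.7 + 6.4) / 8 = 6.1375
LCL_s = B₃·s̄ = 0.239 × 6.1375 = 1.4669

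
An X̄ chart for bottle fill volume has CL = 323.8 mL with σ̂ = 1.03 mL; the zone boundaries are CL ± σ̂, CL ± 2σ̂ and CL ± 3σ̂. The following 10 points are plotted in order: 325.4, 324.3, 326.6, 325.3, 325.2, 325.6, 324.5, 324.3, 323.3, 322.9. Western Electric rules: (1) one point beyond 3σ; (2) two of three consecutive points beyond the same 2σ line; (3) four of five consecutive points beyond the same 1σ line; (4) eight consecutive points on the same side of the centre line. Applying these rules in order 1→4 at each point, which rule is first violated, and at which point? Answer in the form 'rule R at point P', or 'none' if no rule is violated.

Zone of each point (C = within 1σ̂, B = 1σ̂–2σ̂, A = 2σ̂–3σ̂, * = beyond 3σ̂; sign = side of CL): 1:+B, 2:+C, 3:+A, 4:+B, 5:+B, 6:+B, 7:+C, 8:+C, 9:-C, 10:-C
Rule 3 (four of five consecutive points beyond the same 1σ limit) is satisfied at point 5.

rule 3 at point 5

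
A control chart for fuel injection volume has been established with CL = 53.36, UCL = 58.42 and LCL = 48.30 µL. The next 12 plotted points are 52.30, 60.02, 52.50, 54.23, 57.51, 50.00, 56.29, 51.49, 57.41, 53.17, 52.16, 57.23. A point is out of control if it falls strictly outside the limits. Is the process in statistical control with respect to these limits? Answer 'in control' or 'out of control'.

Compare each point to [48.30, 58.42]: sample 2 = 60.02 > UCL.

out of control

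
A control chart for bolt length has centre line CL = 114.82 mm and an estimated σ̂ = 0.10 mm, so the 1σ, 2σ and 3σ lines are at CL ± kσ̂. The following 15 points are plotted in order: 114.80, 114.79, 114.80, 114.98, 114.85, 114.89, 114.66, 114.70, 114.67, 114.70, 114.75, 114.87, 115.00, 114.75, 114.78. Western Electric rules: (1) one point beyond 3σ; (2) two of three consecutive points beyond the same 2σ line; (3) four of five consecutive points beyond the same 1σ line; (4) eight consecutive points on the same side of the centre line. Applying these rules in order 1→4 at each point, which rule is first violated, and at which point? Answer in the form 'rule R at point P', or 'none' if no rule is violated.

rule 3 at point 10

Zone of each point (C = within 1σ̂, B = 1σ̂–2σ̂, A = 2σ̂–3σ̂, * = beyond 3σ̂; sign = side of CL): 1:-C, 2:-C, 3:-C, 4:+B, 5:+C, 6:+C, 7:-B, 8:-B, 9:-B, 10:-B, 11:-C, 12:+C, 13:+B, 14:-C, 15:-C
Rule 3 (four of five consecutive points beyond the same 1σ limit) is satisfied at point 10.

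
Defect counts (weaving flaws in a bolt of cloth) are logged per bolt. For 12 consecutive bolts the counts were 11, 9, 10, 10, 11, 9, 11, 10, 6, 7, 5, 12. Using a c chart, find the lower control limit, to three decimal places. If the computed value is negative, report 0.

c̄ = (11 + 9 + 10 + 10 + 11 + 9 + 11 + 10 + 6 + 7 + 5 + 12) / 12 = 111 / 12 = 9.2500
LCL = c̄ − 3√c̄ = 9.2500 − 3 × 3.0414 = 0.1259

0.126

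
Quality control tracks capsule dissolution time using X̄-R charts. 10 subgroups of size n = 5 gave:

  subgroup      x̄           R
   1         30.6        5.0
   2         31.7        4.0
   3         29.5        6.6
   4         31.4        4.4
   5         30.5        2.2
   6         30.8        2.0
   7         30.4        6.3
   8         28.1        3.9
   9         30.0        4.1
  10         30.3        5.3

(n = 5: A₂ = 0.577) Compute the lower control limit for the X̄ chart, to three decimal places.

X̄̄ = (30.6 + 31.7 + 29.5 + 31.4 + 30.5 + 30.8 + 30.4 + 28.1 + 30.0 + 30.3) / 10 = 303.3000 / 10 = 30.3300
R̄ = (5.0 + 4.0 + 6.6 + 4.4 + 2.2 + 2.0 + 6.3 + 3.9 + 4.1 + 5.3) / 10 = 43.8000 / 10 = 4.3800
LCL = X̄̄ − A₂·R̄ = 30.3300 − 0.577 × 4.3800 = 27.8027

27.803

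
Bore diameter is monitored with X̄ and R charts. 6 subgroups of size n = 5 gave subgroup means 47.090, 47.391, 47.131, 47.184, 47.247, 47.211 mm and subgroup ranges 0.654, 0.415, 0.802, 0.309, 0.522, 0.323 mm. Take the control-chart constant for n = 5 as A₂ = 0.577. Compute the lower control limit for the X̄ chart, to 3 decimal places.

46.918

X̄̄ = (47.090 + 47.391 + 47.131 + 47.184 + 47.247 + 47.211) / 6 = 283.2540 / 6 = 47.2090
R̄ = (0.654 + 0.415 + 0.802 + 0.309 + 0.522 + 0.323) / 6 = 3.0250 / 6 = 0.5042
LCL = X̄̄ − A₂·R̄ = 47.2090 − 0.577 × 0.5042 = 46.9181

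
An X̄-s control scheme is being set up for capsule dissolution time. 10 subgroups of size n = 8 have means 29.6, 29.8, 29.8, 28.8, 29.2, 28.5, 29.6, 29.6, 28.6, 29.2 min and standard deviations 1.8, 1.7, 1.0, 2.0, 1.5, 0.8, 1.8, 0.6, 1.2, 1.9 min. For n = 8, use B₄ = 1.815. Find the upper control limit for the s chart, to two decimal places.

s̄ = (1.8 + 1.7 + 1.0 + 2.0 + 1.5 + 0.8 + 1.8 + 0.6 + 1.2 + 1.9) / 10 = 1.4300
UCL_s = B₄·s̄ = 1.815 × 1.4300 = 2.5955

2.60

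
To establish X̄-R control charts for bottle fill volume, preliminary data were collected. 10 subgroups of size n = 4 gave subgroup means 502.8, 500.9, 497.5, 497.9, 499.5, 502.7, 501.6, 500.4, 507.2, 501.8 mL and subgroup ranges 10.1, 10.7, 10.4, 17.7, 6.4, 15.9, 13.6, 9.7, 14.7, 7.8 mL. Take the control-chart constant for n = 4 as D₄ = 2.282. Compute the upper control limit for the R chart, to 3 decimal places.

26.699

R̄ = (10.1 + 10.7 + 10.4 + 17.7 + 6.4 + 15.9 + 13.6 + 9.7 + 14.7 + 7.8) / 10 = 117.0000 / 10 = 11.7000
UCL_R = D₄·R̄ = 2.282 × 11.7000 = 26.6994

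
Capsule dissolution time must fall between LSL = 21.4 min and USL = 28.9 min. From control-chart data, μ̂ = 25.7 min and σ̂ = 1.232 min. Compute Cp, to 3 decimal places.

Cp = (USL − LSL) / (6σ̂) = (28.9 − 21.4) / (6 × 1.232) = 7.5000 / 7.3920 = 1.0146

1.015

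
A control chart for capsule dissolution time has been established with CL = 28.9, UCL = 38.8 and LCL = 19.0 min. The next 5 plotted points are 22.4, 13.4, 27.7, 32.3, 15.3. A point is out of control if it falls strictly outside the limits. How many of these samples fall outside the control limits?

Compare each point to [19.0, 38.8]: sample 2 = 13.4 < LCL; sample 5 = 15.3 < LCL.

2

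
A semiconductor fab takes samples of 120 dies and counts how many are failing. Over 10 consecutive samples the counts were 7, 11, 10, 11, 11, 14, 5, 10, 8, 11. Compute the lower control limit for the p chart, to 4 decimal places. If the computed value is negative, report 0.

0.0067

p̄ = Σdᵢ / (k·n) = 98 / (10 × 120) = 0.08167
LCL = p̄ − 3·√(p̄(1−p̄)/n) = 0.08167 − 3 × 0.02500 = 0.00667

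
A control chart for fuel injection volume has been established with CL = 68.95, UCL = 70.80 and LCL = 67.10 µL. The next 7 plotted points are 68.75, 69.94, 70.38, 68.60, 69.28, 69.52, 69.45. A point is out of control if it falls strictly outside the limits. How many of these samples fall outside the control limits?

All 7 points lie within [67.10, 70.80].

0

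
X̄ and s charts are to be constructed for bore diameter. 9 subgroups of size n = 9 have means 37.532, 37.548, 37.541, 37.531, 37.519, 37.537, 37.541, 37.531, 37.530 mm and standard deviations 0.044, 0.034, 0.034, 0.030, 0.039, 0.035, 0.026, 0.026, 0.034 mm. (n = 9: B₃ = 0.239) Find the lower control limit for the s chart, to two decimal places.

0.01

s̄ = (0.044 + 0.034 + 0.034 + 0.030 + 0.039 + 0.035 + 0.026 + 0.026 + 0.034) / 9 = 0.0336
LCL_s = B₃·s̄ = 0.239 × 0.0336 = 0.0080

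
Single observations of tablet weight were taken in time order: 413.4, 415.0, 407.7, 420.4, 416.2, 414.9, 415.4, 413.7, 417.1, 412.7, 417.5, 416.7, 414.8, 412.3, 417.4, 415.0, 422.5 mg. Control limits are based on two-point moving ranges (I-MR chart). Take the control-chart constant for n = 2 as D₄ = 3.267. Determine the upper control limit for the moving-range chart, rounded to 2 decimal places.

Moving ranges: 1.6, 7.3, 12.7, 4.2, 1.3, 0.5, 1.7, 3.4, 4.4, 4.8, 0.8, 1.9, 2.5, 5.1, 2.4, 7.5; M̄R̄ = 62.1000 / 16 = 3.8813
UCL_MR = D₄·M̄R̄ = 3.267 × 3.8813 = 12.6800

12.68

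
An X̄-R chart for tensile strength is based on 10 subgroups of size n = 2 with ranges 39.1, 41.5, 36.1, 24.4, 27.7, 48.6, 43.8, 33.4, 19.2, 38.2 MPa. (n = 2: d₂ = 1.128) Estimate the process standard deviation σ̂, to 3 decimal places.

R̄ = (39.1 + 41.5 + 36.1 + 24.4 + 27.7 + 48.6 + 43.8 + 33.4 + 19.2 + 38.2) / 10 = 35.2000
σ̂ = R̄ / d₂ = 35.2000 / 1.128 = 31.2057

31.206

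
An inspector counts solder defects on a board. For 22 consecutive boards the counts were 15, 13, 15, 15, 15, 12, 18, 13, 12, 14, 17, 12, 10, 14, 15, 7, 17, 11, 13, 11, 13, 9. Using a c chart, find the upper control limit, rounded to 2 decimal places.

c̄ = (15 + 13 + 15 + 15 + 15 + 12 + 18 + 13 + 12 + 14 + 17 + 12 + 10 + 14 + 15 + 7 + 17 + 11 + 13 + 11 + 13 + 9) / 22 = 291 / 22 = 13.2273
UCL = c̄ + 3√c̄ = 13.2273 + 3 × √13.2273 = 13.2273 + 3 × 3.6369 = 24.1381

24.14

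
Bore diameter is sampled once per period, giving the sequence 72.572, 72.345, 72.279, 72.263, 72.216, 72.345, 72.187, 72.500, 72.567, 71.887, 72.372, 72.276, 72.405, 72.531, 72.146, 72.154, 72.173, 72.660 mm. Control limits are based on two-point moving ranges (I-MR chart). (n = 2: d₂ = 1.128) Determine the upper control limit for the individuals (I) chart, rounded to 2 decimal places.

X̄ = (72.572 + 72.345 + 72.279 + 72.263 + 72.216 + 72.345 + 72.187 + 72.500 + 72.567 + 71.887 + 72.372 + 72.276 + 72.405 + 72.531 + 72.146 + 72.154 + 72.173 + 72.660) / 18 = 72.3266
Moving ranges: 0.227, 0.066, 0.016, 0.047, 0.129, 0.158, 0.313, 0.067, 0.680, 0.485, 0.096, 0.129, 0.126, 0.385, 0.008, 0.019, 0.487; M̄R̄ = 3.4380 / 17 = 0.2022
UCL = X̄ + 3·M̄R̄/d₂ = 72.3266 + 3 × 0.2022 / 1.128 = 72.8644

72.86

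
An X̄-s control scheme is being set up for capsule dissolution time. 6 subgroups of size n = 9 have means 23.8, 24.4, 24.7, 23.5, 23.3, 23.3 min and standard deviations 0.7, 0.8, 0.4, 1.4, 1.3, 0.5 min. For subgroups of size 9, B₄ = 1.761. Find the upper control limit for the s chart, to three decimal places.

1.497

s̄ = (0.7 + 0.8 + 0.4 + 1.4 + 1.3 + 0.5) / 6 = 0.8500
UCL_s = B₄·s̄ = 1.761 × 0.8500 = 1.4968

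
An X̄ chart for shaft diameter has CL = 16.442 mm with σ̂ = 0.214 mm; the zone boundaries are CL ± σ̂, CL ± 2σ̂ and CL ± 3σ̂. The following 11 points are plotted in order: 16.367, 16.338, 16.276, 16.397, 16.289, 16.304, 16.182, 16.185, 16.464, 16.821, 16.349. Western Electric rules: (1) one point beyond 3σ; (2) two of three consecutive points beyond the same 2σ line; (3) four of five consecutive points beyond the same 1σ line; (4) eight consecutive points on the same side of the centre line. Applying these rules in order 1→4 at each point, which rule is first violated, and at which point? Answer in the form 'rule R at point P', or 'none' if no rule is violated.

rule 4 at point 8

Zone of each point (C = within 1σ̂, B = 1σ̂–2σ̂, A = 2σ̂–3σ̂, * = beyond 3σ̂; sign = side of CL): 1:-C, 2:-C, 3:-C, 4:-C, 5:-C, 6:-C, 7:-B, 8:-B, 9:+C, 10:+B, 11:-C
Rule 4 (eight consecutive points on the same side of the centre line) is satisfied at point 8.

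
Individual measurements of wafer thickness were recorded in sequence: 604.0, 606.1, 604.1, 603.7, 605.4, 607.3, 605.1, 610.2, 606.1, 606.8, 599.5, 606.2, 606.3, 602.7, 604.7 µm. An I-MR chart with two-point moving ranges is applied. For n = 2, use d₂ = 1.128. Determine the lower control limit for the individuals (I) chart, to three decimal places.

597.634

X̄ = (604.0 + 606.1 + 604.1 + 603.7 + 605.4 + 607.3 + 605.1 + 610.2 + 606.1 + 606.8 + 599.5 + 606.2 + 606.3 + 602.7 + 604.7) / 15 = 605.2133
Moving ranges: 2.1, 2.0, 0.4, 1.7, 1.9, 2.2, 5.1, 4.1, 0.7, 7.3, 6.7, 0.1, 3.6, 2.0; M̄R̄ = 39.9000 / 14 = 2.8500
LCL = X̄ − 3·M̄R̄/d₂ = 605.2133 − 3 × 2.8500 / 1.128 = 597.6335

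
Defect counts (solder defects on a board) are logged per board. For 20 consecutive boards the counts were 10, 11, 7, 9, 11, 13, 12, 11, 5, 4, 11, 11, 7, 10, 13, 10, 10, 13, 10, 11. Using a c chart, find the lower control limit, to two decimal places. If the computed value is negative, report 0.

c̄ = (10 + 11 + 7 + 9 + 11 + 13 + 12 + 11 + 5 + 4 + 11 + 11 + 7 + 10 + 13 + 10 + 10 + 13 + 10 + 11) / 20 = 199 / 20 = 9.9500
LCL = c̄ − 3√c̄ = 9.9500 − 3 × 3.1544 = 0.4869

0.49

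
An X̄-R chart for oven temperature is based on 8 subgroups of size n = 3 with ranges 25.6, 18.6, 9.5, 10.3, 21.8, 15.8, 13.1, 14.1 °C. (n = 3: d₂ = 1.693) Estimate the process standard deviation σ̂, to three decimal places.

9.510

R̄ = (25.6 + 18.6 + 9.5 + 10.3 + 21.8 + 15.8 + 13.1 + 14.1) / 8 = 16.1000
σ̂ = R̄ / d₂ = 16.1000 / 1.693 = 9.5097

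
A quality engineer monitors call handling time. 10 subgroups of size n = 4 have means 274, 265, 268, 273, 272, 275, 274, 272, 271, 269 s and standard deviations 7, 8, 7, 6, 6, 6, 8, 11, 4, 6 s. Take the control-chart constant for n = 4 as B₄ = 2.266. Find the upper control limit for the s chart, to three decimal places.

15.635

s̄ = (7 + 8 + 7 + 6 + 6 + 6 + 8 + 11 + 4 + 6) / 10 = 6.9000
UCL_s = B₄·s̄ = 2.266 × 6.9000 = 15.6354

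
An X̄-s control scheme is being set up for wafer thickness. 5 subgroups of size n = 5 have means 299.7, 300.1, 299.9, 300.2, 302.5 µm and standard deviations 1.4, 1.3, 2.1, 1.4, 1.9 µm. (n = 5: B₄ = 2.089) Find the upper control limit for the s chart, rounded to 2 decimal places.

3.38

s̄ = (1.4 + 1.3 + 2.1 + 1.4 + 1.9) / 5 = 1.6200
UCL_s = B₄·s̄ = 2.089 × 1.6200 = 3.3842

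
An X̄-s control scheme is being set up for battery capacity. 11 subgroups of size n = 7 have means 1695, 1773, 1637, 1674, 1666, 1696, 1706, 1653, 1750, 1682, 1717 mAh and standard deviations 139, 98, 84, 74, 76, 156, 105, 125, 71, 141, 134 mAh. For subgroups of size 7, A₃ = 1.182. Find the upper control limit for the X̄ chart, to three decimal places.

X̄̄ = (1695 + 1773 + 1637 + 1674 + 1666 + 1696 + 1706 + 1653 + 1750 + 1682 + 1717) / 11 = 1695.3636
s̄ = (139 + 98 + 84 + 74 + 76 + 156 + 105 + 125 + 71 + 141 + 134) / 11 = 109.3636
UCL = X̄̄ + A₃·s̄ = 1695.3636 + 1.182 × 109.3636 = 1824.6315

1824.631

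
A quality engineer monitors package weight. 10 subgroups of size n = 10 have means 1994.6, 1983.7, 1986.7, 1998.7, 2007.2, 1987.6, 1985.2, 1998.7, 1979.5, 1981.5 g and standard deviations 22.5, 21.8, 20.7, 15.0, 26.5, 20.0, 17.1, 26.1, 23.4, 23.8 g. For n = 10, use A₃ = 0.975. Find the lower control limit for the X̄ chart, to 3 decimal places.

1969.192

X̄̄ = (1994.6 + 1983.7 + 1986.7 + 1998.7 + 2007.2 + 1987.6 + 1985.2 + 1998.7 + 1979.5 + 1981.5) / 10 = 1990.3400
s̄ = (22.5 + 21.8 + 20.7 + 15.0 + 26.5 + 20.0 + 17.1 + 26.1 + 23.4 + 23.8) / 10 = 21.6900
LCL = X̄̄ − A₃·s̄ = 1990.3400 − 0.975 × 21.6900 = 1969.1923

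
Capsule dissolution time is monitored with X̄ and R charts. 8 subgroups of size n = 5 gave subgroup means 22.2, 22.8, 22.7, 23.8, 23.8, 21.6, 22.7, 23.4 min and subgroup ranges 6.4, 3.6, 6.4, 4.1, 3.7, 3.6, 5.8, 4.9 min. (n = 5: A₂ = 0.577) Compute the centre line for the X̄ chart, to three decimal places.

22.875

X̄̄ = (22.2 + 22.8 + 22.7 + 23.8 + 23.8 + 21.6 + 22.7 + 23.4) / 8 = 183.0000 / 8 = 22.8750
CL = X̄̄ = 22.8750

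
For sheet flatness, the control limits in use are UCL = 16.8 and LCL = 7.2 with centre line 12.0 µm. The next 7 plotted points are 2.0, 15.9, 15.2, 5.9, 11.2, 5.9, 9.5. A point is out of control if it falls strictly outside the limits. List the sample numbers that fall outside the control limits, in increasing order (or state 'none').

1, 4, 6

Compare each point to [7.2, 16.8]: sample 1 = 2.0 < LCL; sample 4 = 5.9 < LCL; sample 6 = 5.9 < LCL.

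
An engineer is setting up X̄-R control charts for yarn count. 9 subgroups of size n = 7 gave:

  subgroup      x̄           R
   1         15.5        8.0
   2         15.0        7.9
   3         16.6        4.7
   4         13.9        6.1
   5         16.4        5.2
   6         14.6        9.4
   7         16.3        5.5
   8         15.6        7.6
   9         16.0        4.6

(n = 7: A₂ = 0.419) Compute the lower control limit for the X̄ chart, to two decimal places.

X̄̄ = (15.5 + 15.0 + 16.6 + 13.9 + 16.4 + 14.6 + 16.3 + 15.6 + 16.0) / 9 = 139.9000 / 9 = 15.5444
R̄ = (8.0 + 7.9 + 4.7 + 6.1 + 5.2 + 9.4 + 5.5 + 7.6 + 4.6) / 9 = 59.0000 / 9 = 6.5556
LCL = X̄̄ − A₂·R̄ = 15.5444 − 0.419 × 6.5556 = 12.7977

12.80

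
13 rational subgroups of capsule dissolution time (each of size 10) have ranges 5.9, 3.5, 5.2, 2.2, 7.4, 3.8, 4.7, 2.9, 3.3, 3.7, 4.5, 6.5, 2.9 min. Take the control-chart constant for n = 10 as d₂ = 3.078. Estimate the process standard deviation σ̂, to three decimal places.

1.412

R̄ = (5.9 + 3.5 + 5.2 + 2.2 + 7.4 + 3.8 + 4.7 + 2.9 + 3.3 + 3.7 + 4.5 + 6.5 + 2.9) / 13 = 4.3462
σ̂ = R̄ / d₂ = 4.3462 / 3.078 = 1.4120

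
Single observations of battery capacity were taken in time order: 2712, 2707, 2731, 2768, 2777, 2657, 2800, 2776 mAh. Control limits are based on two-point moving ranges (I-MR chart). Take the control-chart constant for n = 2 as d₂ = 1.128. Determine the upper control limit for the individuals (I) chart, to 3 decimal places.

2878.538

X̄ = (2712 + 2707 + 2731 + 2768 + 2777 + 2657 + 2800 + 2776) / 8 = 2741.0000
Moving ranges: 5, 24, 37, 9, 120, 143, 24; M̄R̄ = 362.0000 / 7 = 51.7143
UCL = X̄ + 3·M̄R̄/d₂ = 2741.0000 + 3 × 51.7143 / 1.128 = 2878.5380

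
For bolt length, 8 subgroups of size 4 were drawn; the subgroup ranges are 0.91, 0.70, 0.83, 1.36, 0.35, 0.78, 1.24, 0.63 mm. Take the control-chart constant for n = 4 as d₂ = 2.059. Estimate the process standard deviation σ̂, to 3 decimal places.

0.413

R̄ = (0.91 + 0.70 + 0.83 + 1.36 + 0.35 + 0.78 + 1.24 + 0.63) / 8 = 0.8500
σ̂ = R̄ / d₂ = 0.8500 / 2.059 = 0.4128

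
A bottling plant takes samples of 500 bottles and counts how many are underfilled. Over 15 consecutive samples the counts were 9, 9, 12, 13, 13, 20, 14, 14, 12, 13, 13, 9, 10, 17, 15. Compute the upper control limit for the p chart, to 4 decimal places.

p̄ = Σdᵢ / (k·n) = 193 / (15 × 500) = 0.02573
UCL = p̄ + 3·√(p̄(1−p̄)/n) = 0.02573 + 3 × √(0.02573×0.97427/500) = 0.02573 + 3 × 0.00708 = 0.04698

0.0470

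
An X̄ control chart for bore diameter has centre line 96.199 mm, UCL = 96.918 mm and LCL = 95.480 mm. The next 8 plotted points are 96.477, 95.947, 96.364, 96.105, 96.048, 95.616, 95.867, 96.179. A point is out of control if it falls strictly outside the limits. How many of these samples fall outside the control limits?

All 8 points lie within [95.480, 96.918].

0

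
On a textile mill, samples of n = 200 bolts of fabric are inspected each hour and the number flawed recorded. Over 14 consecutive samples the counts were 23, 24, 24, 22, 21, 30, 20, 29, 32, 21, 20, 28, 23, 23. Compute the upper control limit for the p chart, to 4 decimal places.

p̄ = Σdᵢ / (k·n) = 340 / (14 × 200) = 0.12143
UCL = p̄ + 3·√(p̄(1−p̄)/n) = 0.12143 + 3 × √(0.12143×0.87857/200) = 0.12143 + 3 × 0.02310 = 0.19072

0.1907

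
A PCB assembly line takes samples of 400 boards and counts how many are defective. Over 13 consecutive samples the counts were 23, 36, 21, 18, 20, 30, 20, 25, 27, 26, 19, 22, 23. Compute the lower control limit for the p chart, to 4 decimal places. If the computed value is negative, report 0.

p̄ = Σdᵢ / (k·n) = 310 / (13 × 400) = 0.05962
LCL = p̄ − 3·√(p̄(1−p̄)/n) = 0.05962 − 3 × 0.01184 = 0.02410

0.0241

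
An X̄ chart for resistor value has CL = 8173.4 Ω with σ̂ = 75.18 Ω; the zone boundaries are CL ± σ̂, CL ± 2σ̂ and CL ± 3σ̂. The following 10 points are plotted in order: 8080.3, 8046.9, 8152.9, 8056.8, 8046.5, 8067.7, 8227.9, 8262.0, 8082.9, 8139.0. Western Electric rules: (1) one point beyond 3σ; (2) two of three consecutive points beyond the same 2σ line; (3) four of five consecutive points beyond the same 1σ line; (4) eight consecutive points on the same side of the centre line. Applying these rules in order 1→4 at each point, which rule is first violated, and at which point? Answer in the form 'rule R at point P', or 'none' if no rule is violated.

Zone of each point (C = within 1σ̂, B = 1σ̂–2σ̂, A = 2σ̂–3σ̂, * = beyond 3σ̂; sign = side of CL): 1:-B, 2:-B, 3:-C, 4:-B, 5:-B, 6:-B, 7:+C, 8:+B, 9:-B, 10:-C
Rule 3 (four of five consecutive points beyond the same 1σ limit) is satisfied at point 5.

rule 3 at point 5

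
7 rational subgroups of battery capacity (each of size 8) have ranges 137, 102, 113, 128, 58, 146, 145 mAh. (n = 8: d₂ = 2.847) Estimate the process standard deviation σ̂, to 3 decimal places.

R̄ = (137 + 102 + 113 + 128 + 58 + 146 + 145) / 7 = 118.4286
σ̂ = R̄ / d₂ = 118.4286 / 2.847 = 41.5977

41.598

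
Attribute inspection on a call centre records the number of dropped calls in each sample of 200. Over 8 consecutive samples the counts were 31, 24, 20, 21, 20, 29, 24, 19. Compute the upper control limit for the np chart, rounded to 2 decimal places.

37.16

p̄ = Σdᵢ / (k·n) = 188 / (8 × 200) = 0.11750
UCL = np̄ + 3·√(np̄(1−p̄)) = 23.5000 + 3 × √(23.5000×0.88250) = 23.5000 + 3 × 4.5540 = 37.1619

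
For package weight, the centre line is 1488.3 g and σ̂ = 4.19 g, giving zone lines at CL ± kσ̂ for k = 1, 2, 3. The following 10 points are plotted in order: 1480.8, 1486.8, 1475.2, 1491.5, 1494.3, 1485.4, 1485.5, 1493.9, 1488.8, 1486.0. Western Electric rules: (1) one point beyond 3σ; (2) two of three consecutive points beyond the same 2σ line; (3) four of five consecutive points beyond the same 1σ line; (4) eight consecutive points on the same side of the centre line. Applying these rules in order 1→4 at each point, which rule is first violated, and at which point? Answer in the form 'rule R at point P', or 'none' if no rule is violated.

Zone of each point (C = within 1σ̂, B = 1σ̂–2σ̂, A = 2σ̂–3σ̂, * = beyond 3σ̂; sign = side of CL): 1:-B, 2:-C, 3:-*, 4:+C, 5:+B, 6:-C, 7:-C, 8:+B, 9:+C, 10:-C
Rule 1 (one point beyond the 3σ limits) is satisfied at point 3.

rule 1 at point 3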